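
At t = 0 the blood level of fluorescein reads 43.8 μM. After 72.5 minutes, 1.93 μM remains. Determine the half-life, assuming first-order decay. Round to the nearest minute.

16 minutes

A/A₀ = 1.93/43.8 ≈ 0.044064.
n = log₂(22.694) ≈ 4.5043 half-lives elapsed in 72.5 minutes.
t½ = 72.5/4.5043 ≈ 16.096 minutes.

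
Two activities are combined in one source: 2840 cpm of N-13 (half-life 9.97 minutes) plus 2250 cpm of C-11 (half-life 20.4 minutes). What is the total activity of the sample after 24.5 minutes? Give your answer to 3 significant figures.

1500 cpm

N-13: 2840 × (1/2)^(24.5/9.97) = 2840 × (1/2)^2.4574 ≈ 517.1 cpm.
C-11: 2250 × (1/2)^(24.5/20.4) = 2250 × (1/2)^1.201 ≈ 978.7 cpm.
Total = 517.1 + 978.7 ≈ 1495.8 cpm.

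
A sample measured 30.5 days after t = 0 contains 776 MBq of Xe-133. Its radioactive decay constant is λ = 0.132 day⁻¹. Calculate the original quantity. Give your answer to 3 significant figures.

43500 MBq

t½ = ln 2 / λ = 0.69315 / 0.132 ≈ 5.2511 days.
Number of half-lives elapsed: n = 30.5/5.2511 ≈ 5.8083.
A₀ = A × 2^n = 776 × 2^5.8083 = 776 × 56.036 ≈ 43484 MBq.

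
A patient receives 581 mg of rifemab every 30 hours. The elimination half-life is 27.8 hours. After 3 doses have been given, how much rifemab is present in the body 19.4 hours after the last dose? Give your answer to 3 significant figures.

The 3 doses were given 79.4, 49.4, 19.4 hours ago.
Total = 581·(1/2)^(79.4/27.8) + 581·(1/2)^(49.4/27.8) + 581·(1/2)^(19.4/27.8)
      = 80.242 + 169.53 + 358.18 ≈ 607.96 mg.

608 mg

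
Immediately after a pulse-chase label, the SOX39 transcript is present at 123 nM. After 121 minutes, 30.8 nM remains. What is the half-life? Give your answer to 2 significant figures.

A/A₀ = 30.8/123 ≈ 0.25041.
n = log₂(3.9935) ≈ 1.9977 half-lives elapsed in 121 minutes.
t½ = 121/1.9977 ≈ 60.571 minutes.

61 minutes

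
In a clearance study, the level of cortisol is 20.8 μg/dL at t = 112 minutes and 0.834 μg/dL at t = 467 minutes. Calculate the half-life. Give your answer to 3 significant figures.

Over Δt = 467 − 112 = 355 minutes, the level fell by a factor of 20.8/0.834 ≈ 24.94.
n = log₂(24.94) ≈ 4.6404 half-lives, so t½ = 355/4.6404 ≈ 76.502 minutes.

76.5 minutes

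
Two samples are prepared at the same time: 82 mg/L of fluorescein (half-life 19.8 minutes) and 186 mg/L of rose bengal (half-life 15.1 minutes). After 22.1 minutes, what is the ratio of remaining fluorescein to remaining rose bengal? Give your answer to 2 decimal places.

0.56

fluorescein: 82 × (1/2)^(22.1/19.8) = 82 × (1/2)^1.1162 ≈ 37.828 mg/L.
rose bengal: 186 × (1/2)^(22.1/15.1) = 186 × (1/2)^1.4636 ≈ 67.442 mg/L.
Ratio ≈ 37.828 / 67.442 ≈ 0.5609.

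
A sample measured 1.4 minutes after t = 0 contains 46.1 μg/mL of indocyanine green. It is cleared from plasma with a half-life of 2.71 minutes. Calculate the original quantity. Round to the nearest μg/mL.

66 μg/mL

Number of half-lives elapsed: n = 1.4/2.71 ≈ 0.51661.
A₀ = A × 2^n = 46.1 × 2^0.51661 = 46.1 × 1.4306 ≈ 65.95 μg/mL.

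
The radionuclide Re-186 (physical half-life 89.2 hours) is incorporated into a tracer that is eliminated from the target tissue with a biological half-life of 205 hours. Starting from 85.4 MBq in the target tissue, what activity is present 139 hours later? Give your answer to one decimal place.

18.1 MBq

1/t_eff = 1/t_phys + 1/t_biol = 1/89.2 + 1/205 = 0.016089 per hour.
t_eff = 89.2 × 205 / (89.2 + 205) ≈ 62.155 hours.
Remaining = 85.4 × (1/2)^(139/62.155) = 85.4 × (1/2)^2.2363 ≈ 18.124 MBq.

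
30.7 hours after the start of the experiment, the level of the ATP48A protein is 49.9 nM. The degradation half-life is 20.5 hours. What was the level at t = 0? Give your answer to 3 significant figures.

141 nM

Number of half-lives elapsed: n = 30.7/20.5 ≈ 1.4976.
A₀ = A × 2^n = 49.9 × 2^1.4976 = 49.9 × 2.8236 ≈ 140.9 nM.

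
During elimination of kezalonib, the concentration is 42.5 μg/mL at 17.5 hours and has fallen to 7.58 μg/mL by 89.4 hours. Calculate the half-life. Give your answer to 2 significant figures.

29 hours

Over Δt = 89.4 − 17.5 = 71.9 hours, the level fell by a factor of 42.5/7.58 ≈ 5.6069.
n = log₂(5.6069) ≈ 2.4872 half-lives, so t½ = 71.9/2.4872 ≈ 28.908 hours.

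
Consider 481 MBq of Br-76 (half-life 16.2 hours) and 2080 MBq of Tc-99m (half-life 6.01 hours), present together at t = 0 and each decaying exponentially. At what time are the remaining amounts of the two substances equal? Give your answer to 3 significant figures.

20.2 hours

Set 481·(1/2)^(t/16.2) = 2080·(1/2)^(t/6.01).
Taking log₂: log₂(481/2080) = t·(1/16.2 − 1/6.01).
log₂(0.23125) = -2.1125; 1/16.2 − 1/6.01 = -0.10466.
t = -2.1125 / -0.10466 ≈ 20.184 hours.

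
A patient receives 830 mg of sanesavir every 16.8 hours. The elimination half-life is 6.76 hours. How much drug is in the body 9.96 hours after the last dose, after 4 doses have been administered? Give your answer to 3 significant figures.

The 4 doses were given 60.36, 43.56, 26.76, 9.96 hours ago.
Total = 830·(1/2)^(60.36/6.76) + 830·(1/2)^(43.56/6.76) + 830·(1/2)^(26.76/6.76) + 830·(1/2)^(9.96/6.76)
      = 1.7029 + 9.5347 + 53.386 + 298.92 ≈ 363.54 mg.

364 mg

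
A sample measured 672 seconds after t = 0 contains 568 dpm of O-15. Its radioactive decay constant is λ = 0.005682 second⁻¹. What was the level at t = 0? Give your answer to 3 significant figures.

t½ = ln 2 / λ = 0.69315 / 0.005682 ≈ 121.99 seconds.
Number of half-lives elapsed: n = 672/121.99 ≈ 5.5086.
A₀ = A × 2^n = 568 × 2^5.5086 = 568 × 45.527 ≈ 25859 dpm.

25900 dpm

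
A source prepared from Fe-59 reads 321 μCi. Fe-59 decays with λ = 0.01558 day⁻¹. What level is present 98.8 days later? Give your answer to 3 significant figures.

t½ = ln 2 / λ = 0.69315 / 0.01558 ≈ 44.49 days.
Number of half-lives: n = 98.8/44.49 ≈ 2.2207.
Remaining = 321 × (1/2)^2.2207 = 321 × 0.21453 ≈ 68.864 μCi.

68.9 μCi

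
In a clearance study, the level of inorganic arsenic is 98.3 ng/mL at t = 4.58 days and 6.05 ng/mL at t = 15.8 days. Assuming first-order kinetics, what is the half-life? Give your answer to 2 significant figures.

Over Δt = 15.8 − 4.58 = 11.22 days, the level fell by a factor of 98.3/6.05 ≈ 16.248.
n = log₂(16.248) ≈ 4.0222 half-lives, so t½ = 11.22/4.0222 ≈ 2.7895 days.

2.8 days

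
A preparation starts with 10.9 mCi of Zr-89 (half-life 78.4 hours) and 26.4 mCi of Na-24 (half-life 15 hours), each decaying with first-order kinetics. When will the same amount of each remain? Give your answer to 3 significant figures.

Set 10.9·(1/2)^(t/78.4) = 26.4·(1/2)^(t/15).
Taking log₂: log₂(10.9/26.4) = t·(1/78.4 − 1/15).
log₂(0.41288) = -1.2762; 1/78.4 − 1/15 = -0.053912.
t = -1.2762 / -0.053912 ≈ 23.672 hours.

23.7 hours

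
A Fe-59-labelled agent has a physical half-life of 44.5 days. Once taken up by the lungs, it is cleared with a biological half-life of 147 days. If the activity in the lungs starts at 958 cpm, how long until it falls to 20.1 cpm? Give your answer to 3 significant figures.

1/t_eff = 1/t_phys + 1/t_biol = 1/44.5 + 1/147 = 0.029275 per day.
t_eff = 44.5 × 147 / (44.5 + 147) ≈ 34.159 days.
n = log₂(958/20.1) ≈ 5.5748; t = 5.5748 × 34.159 ≈ 190.43 days.

190 days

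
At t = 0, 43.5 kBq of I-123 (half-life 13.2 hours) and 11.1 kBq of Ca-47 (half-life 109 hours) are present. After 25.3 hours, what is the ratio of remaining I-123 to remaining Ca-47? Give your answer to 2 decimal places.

1.22

I-123: 43.5 × (1/2)^(25.3/13.2) = 43.5 × (1/2)^1.9167 ≈ 11.522 kBq.
Ca-47: 11.1 × (1/2)^(25.3/109) = 11.1 × (1/2)^0.23211 ≈ 9.4504 kBq.
Ratio ≈ 11.522 / 9.4504 ≈ 1.2192.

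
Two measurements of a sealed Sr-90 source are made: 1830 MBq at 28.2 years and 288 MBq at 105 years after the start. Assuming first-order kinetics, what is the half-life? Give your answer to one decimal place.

Over Δt = 105 − 28.2 = 76.8 years, the level fell by a factor of 1830/288 ≈ 6.3542.
n = log₂(6.3542) ≈ 2.6677 half-lives, so t½ = 76.8/2.6677 ≈ 28.789 years.

28.8 years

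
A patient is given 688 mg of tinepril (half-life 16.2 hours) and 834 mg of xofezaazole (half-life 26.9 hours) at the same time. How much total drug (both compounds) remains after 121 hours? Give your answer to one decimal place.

tinepril: 688 × (1/2)^(121/16.2) = 688 × (1/2)^7.4691 ≈ 3.8829 mg.
xofezaazole: 834 × (1/2)^(121/26.9) = 834 × (1/2)^4.4981 ≈ 36.905 mg.
Total = 3.8829 + 36.905 ≈ 40.788 mg.

40.8 mg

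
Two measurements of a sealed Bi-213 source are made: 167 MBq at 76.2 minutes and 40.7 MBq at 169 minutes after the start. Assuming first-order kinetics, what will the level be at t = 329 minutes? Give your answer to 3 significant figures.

3.57 MBq

Over Δt = 169 − 76.2 = 92.8 minutes, the level fell by a factor of 167/40.7 ≈ 4.1032.
n = log₂(4.1032) ≈ 2.0367 half-lives, so t½ = 92.8/2.0367 ≈ 45.563 minutes.
From t = 169 to t = 329: 40.7 × (1/2)^((329−169)/45.563) ≈ 3.5685 MBq.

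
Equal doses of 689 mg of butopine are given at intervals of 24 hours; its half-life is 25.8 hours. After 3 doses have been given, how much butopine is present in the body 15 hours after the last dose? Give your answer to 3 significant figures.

829 mg

The 3 doses were given 63, 39, 15 hours ago.
Total = 689·(1/2)^(63/25.8) + 689·(1/2)^(39/25.8) + 689·(1/2)^(15/25.8)
      = 126.81 + 241.64 + 460.47 ≈ 828.92 mg.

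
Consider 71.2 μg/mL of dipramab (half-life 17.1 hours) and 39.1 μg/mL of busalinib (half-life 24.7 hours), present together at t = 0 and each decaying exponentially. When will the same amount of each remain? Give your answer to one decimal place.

Set 71.2·(1/2)^(t/17.1) = 39.1·(1/2)^(t/24.7).
Taking log₂: log₂(71.2/39.1) = t·(1/17.1 − 1/24.7).
log₂(1.821) = 0.86471; 1/17.1 − 1/24.7 = 0.017994.
t = 0.86471 / 0.017994 ≈ 48.056 hours.

48.1 hours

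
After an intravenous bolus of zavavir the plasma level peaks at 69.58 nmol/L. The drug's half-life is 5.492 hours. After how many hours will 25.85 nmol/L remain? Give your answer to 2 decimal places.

Fraction remaining = 25.85/69.58 ≈ 0.37151.
n = log₂(69.58/25.85) = ln(2.6917)/ln 2 ≈ 1.4285 half-lives.
t = n × t½ = 1.4285 × 5.492 ≈ 7.8454 hours.

7.85 hours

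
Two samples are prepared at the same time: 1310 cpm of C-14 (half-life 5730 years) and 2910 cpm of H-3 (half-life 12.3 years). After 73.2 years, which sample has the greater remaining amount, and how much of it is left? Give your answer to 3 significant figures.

C-14: 1310 × (1/2)^0.012775 ≈ 1298.5 cpm.
H-3: 2910 × (1/2)^5.9512 ≈ 47.032 cpm.
C-14 has more remaining, at ≈ 1298.5 cpm.

C-14, 1300 cpm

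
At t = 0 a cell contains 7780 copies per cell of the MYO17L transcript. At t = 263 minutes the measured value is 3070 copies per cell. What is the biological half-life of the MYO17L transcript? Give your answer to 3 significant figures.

196 minutes

A/A₀ = 3070/7780 ≈ 0.3946.
n = log₂(2.5342) ≈ 1.3415 half-lives elapsed in 263 minutes.
t½ = 263/1.3415 ≈ 196.04 minutes.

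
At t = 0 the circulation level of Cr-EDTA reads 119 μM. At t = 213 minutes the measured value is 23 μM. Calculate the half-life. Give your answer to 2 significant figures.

A/A₀ = 23/119 ≈ 0.19328.
n = log₂(5.1739) ≈ 2.3713 half-lives elapsed in 213 minutes.
t½ = 213/2.3713 ≈ 89.826 minutes.

90 minutes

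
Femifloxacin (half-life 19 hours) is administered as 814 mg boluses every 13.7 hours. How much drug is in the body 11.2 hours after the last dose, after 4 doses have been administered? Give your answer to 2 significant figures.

The 4 doses were given 52.3, 38.6, 24.9, 11.2 hours ago.
Total = 814·(1/2)^(52.3/19) + 814·(1/2)^(38.6/19) + 814·(1/2)^(24.9/19) + 814·(1/2)^(11.2/19)
      = 120.78 + 199.09 + 328.18 + 540.97 ≈ 1189 mg.

1200 mg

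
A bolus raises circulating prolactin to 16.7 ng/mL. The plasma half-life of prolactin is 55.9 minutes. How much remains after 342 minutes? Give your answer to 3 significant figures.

Number of half-lives: n = 342/55.9 ≈ 6.1181.
Remaining = 16.7 × (1/2)^6.1181 = 16.7 × 0.014397 ≈ 0.24043 ng/mL.

0.240 ng/mL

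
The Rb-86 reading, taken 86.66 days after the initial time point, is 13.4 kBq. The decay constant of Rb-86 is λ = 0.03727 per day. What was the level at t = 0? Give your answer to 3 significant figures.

t½ = ln 2 / λ = 0.69315 / 0.03727 ≈ 18.598 days.
Number of half-lives elapsed: n = 86.66/18.598 ≈ 4.6596.
A₀ = A × 2^n = 13.4 × 2^4.6596 = 13.4 × 25.275 ≈ 338.69 kBq.

339 kBq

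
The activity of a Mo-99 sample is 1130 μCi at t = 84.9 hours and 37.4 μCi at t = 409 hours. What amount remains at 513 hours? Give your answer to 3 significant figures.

12.5 μCi

Over Δt = 409 − 84.9 = 324.1 hours, the level fell by a factor of 1130/37.4 ≈ 30.214.
n = log₂(30.214) ≈ 4.9171 half-lives, so t½ = 324.1/4.9171 ≈ 65.912 hours.
From t = 409 to t = 513: 37.4 × (1/2)^((513−409)/65.912) ≈ 12.528 μCi.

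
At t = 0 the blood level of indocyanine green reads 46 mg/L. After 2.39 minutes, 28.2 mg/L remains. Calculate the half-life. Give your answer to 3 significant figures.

A/A₀ = 28.2/46 ≈ 0.61304.
n = log₂(1.6312) ≈ 0.70594 half-lives elapsed in 2.39 minutes.
t½ = 2.39/0.70594 ≈ 3.3856 minutes.

3.39 minutes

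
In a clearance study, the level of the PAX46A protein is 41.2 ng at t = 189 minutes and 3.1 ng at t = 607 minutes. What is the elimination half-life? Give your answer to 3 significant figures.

Over Δt = 607 − 189 = 418 minutes, the level fell by a factor of 41.2/3.1 ≈ 13.29.
n = log₂(13.29) ≈ 3.7323 half-lives, so t½ = 418/3.7323 ≈ 112 minutes.

112 minutes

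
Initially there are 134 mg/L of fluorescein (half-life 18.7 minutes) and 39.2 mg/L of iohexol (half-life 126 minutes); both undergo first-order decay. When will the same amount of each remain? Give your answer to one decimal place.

Set 134·(1/2)^(t/18.7) = 39.2·(1/2)^(t/126).
Taking log₂: log₂(134/39.2) = t·(1/18.7 − 1/126).
log₂(3.4184) = 1.7733; 1/18.7 − 1/126 = 0.045539.
t = 1.7733 / 0.045539 ≈ 38.94 minutes.

38.9 minutes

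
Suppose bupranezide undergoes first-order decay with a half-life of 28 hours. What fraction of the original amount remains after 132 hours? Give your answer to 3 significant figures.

n = 132/28 ≈ 4.7143 half-lives.
Fraction remaining = (1/2)^4.7143 ≈ 0.038094.

0.0381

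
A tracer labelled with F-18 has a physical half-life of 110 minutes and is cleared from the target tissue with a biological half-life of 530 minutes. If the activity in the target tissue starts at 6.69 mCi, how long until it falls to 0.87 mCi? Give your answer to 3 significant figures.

1/t_eff = 1/t_phys + 1/t_biol = 1/110 + 1/530 = 0.010978 per minute.
t_eff = 110 × 530 / (110 + 530) ≈ 91.094 minutes.
n = log₂(6.69/0.87) ≈ 2.9429; t = 2.9429 × 91.094 ≈ 268.08 minutes.

268 minutes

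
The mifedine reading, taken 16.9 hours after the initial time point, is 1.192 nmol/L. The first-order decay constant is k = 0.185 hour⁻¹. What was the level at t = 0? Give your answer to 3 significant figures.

t½ = ln 2 / k = 0.69315 / 0.185 ≈ 3.7467 hours.
Number of half-lives elapsed: n = 16.9/3.7467 ≈ 4.5106.
A₀ = A × 2^n = 1.192 × 2^4.5106 = 1.192 × 22.794 ≈ 27.171 nmol/L.

27.2 nmol/L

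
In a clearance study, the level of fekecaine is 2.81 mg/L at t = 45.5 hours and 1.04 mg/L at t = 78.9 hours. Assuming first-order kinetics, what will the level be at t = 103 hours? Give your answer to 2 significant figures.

0.51 mg/L

Over Δt = 78.9 − 45.5 = 33.4 hours, the level fell by a factor of 2.81/1.04 ≈ 2.7019.
n = log₂(2.7019) ≈ 1.434 half-lives, so t½ = 33.4/1.434 ≈ 23.292 hours.
From t = 78.9 to t = 103: 1.04 × (1/2)^((103−78.9)/23.292) ≈ 0.50764 mg/L.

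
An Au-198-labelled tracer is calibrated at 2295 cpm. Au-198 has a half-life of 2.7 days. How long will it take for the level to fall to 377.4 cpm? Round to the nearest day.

7 days

Fraction remaining = 377.4/2295 ≈ 0.16444.
n = log₂(2295/377.4) = ln(6.0811)/ln 2 ≈ 2.6043 half-lives.
t = n × t½ = 2.6043 × 2.7 ≈ 7.0317 days.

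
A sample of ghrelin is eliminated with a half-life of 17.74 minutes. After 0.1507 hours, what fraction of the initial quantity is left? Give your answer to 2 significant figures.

0.70

0.1507 hours = 9.042 minutes.
n = 9.042/17.74 ≈ 0.5097 half-lives.
Fraction remaining = (1/2)^0.5097 ≈ 0.70237.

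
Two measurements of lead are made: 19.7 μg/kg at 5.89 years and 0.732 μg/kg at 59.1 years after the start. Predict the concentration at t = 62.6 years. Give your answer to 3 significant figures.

Over Δt = 59.1 − 5.89 = 53.21 years, the level fell by a factor of 19.7/0.732 ≈ 26.913.
n = log₂(26.913) ≈ 4.7502 half-lives, so t½ = 53.21/4.7502 ≈ 11.202 years.
From t = 59.1 to t = 62.6: 0.732 × (1/2)^((62.6−59.1)/11.202) ≈ 0.58946 μg/kg.

0.589 μg/kg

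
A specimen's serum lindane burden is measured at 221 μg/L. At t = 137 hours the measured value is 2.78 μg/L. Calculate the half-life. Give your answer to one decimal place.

21.7 hours

A/A₀ = 2.78/221 ≈ 0.012579.
n = log₂(79.496) ≈ 6.3128 half-lives elapsed in 137 hours.
t½ = 137/6.3128 ≈ 21.702 hours.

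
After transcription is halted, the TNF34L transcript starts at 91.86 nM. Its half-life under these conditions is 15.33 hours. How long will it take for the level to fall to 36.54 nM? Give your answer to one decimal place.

Fraction remaining = 36.54/91.86 ≈ 0.39778.
n = log₂(91.86/36.54) = ln(2.514)/ln 2 ≈ 1.33 half-lives.
t = n × t½ = 1.33 × 15.33 ≈ 20.388 hours.

20.4 hours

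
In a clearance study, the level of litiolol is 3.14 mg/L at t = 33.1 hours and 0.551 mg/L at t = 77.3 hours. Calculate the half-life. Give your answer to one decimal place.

Over Δt = 77.3 − 33.1 = 44.2 hours, the level fell by a factor of 3.14/0.551 ≈ 5.6987.
n = log₂(5.6987) ≈ 2.5106 half-lives, so t½ = 44.2/2.5106 ≈ 17.605 hours.

17.6 hours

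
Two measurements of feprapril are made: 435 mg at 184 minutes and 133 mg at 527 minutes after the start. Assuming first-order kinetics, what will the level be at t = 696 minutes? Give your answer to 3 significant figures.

74.2 mg

Over Δt = 527 − 184 = 343 minutes, the level fell by a factor of 435/133 ≈ 3.2707.
n = log₂(3.2707) ≈ 1.7096 half-lives, so t½ = 343/1.7096 ≈ 200.63 minutes.
From t = 527 to t = 696: 133 × (1/2)^((696−527)/200.63) ≈ 74.179 mg.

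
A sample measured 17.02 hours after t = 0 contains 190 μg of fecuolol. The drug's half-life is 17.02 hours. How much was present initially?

Number of half-lives elapsed: n = 17.02/17.02 ≈ 1.
A₀ = A × 2^n = 190 × 2^1 = 190 × 2 ≈ 380 μg.

380 μg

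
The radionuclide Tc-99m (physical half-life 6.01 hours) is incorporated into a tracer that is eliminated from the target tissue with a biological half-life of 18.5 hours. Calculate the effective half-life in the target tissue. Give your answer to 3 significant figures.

4.54 hours

1/t_eff = 1/t_phys + 1/t_biol = 1/6.01 + 1/18.5 = 0.22044 per hour.
t_eff = 6.01 × 18.5 / (6.01 + 18.5) ≈ 4.5363 hours.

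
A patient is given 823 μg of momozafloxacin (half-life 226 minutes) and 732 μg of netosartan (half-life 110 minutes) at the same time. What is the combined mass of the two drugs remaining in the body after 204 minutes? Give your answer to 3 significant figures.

momozafloxacin: 823 × (1/2)^(204/226) = 823 × (1/2)^0.90265 ≈ 440.22 μg.
netosartan: 732 × (1/2)^(204/110) = 732 × (1/2)^1.8545 ≈ 202.41 μg.
Total = 440.22 + 202.41 ≈ 642.64 μg.

643 μg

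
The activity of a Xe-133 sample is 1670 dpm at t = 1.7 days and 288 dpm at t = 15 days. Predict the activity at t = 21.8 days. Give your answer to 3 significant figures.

Over Δt = 15 − 1.7 = 13.3 days, the level fell by a factor of 1670/288 ≈ 5.7986.
n = log₂(5.7986) ≈ 2.5357 half-lives, so t½ = 13.3/2.5357 ≈ 5.2451 days.
From t = 15 to t = 21.8: 288 × (1/2)^((21.8−15)/5.2451) ≈ 117.25 dpm.

117 dpm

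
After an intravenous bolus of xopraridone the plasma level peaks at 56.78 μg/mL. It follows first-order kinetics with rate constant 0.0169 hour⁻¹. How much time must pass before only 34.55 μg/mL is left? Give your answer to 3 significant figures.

29.4 hours

t½ = ln 2 / λ = 0.69315 / 0.0169 ≈ 41.015 hours.
Fraction remaining = 34.55/56.78 ≈ 0.60849.
n = log₂(56.78/34.55) = ln(1.6434)/ln 2 ≈ 0.7167 half-lives.
t = n × t½ = 0.7167 × 41.015 ≈ 29.395 hours.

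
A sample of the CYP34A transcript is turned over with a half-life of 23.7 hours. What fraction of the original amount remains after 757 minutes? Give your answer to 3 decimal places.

757 minutes = 12.6167 hours.
n = 12.6167/23.7 ≈ 0.53235 half-lives.
Fraction remaining = (1/2)^0.53235 ≈ 0.69143.

0.691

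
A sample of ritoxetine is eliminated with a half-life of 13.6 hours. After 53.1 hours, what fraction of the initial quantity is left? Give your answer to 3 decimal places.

0.067

n = 53.1/13.6 ≈ 3.9044 half-lives.
Fraction remaining = (1/2)^3.9044 ≈ 0.066781.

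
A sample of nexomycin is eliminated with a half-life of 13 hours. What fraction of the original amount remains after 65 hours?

n = 65/13 ≈ 5 half-lives.
Fraction remaining = (1/2)^5 ≈ 0.03125.

0.03125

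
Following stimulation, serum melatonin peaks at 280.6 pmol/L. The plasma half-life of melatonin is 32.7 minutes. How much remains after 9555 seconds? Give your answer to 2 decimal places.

9.60 pmol/L

Convert the elapsed time: 9555 seconds = 159.25 minutes.
Number of half-lives: n = 159.25/32.7 ≈ 4.87.
Remaining = 280.6 × (1/2)^4.87 = 280.6 × 0.034196 ≈ 9.5954 pmol/L.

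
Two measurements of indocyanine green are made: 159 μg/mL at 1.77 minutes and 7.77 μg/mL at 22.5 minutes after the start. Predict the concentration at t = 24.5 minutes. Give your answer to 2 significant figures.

5.8 μg/mL

Over Δt = 22.5 − 1.77 = 20.73 minutes, the level fell by a factor of 159/7.77 ≈ 20.463.
n = log₂(20.463) ≈ 4.355 half-lives, so t½ = 20.73/4.355 ≈ 4.7601 minutes.
From t = 22.5 to t = 24.5: 7.77 × (1/2)^((24.5−22.5)/4.7601) ≈ 5.8068 μg/mL.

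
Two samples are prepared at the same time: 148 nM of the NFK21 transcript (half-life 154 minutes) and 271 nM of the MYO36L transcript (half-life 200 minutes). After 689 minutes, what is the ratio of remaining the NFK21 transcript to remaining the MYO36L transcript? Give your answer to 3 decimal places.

NFK21 transcript: 148 × (1/2)^(689/154) = 148 × (1/2)^4.474 ≈ 6.6596 nM.
MYO36L transcript: 271 × (1/2)^(689/200) = 271 × (1/2)^3.445 ≈ 24.884 nM.
Ratio ≈ 6.6596 / 24.884 ≈ 0.26762.

0.268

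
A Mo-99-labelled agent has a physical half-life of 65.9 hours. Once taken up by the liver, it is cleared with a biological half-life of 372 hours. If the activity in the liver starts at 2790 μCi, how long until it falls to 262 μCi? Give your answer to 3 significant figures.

191 hours

1/t_eff = 1/t_phys + 1/t_biol = 1/65.9 + 1/372 = 0.017863 per hour.
t_eff = 65.9 × 372 / (65.9 + 372) ≈ 55.983 hours.
n = log₂(2790/262) ≈ 3.4126; t = 3.4126 × 55.983 ≈ 191.05 hours.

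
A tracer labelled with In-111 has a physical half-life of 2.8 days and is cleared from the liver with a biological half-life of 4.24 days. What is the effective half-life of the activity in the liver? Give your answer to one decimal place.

1/t_eff = 1/t_phys + 1/t_biol = 1/2.8 + 1/4.24 = 0.59299 per day.
t_eff = 2.8 × 4.24 / (2.8 + 4.24) ≈ 1.6864 days.

1.7 days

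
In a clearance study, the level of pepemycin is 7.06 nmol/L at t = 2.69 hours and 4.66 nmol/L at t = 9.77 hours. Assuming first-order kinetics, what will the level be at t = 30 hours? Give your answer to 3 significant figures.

Over Δt = 9.77 − 2.69 = 7.08 hours, the level fell by a factor of 7.06/4.66 ≈ 1.515.
n = log₂(1.515) ≈ 0.59934 half-lives, so t½ = 7.08/0.59934 ≈ 11.813 hours.
From t = 9.77 to t = 30: 4.66 × (1/2)^((30−9.77)/11.813) ≈ 1.4219 nmol/L.

1.42 nmol/L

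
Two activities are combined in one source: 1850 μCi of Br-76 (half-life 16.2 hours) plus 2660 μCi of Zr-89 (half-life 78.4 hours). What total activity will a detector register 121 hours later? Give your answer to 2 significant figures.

Br-76: 1850 × (1/2)^(121/16.2) = 1850 × (1/2)^7.4691 ≈ 10.441 μCi.
Zr-89: 2660 × (1/2)^(121/78.4) = 2660 × (1/2)^1.5434 ≈ 912.6 μCi.
Total = 10.441 + 912.6 ≈ 923.04 μCi.

920 μCi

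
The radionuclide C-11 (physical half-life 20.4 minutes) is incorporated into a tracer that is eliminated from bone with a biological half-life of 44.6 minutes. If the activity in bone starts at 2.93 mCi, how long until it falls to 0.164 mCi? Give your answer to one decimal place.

1/t_eff = 1/t_phys + 1/t_biol = 1/20.4 + 1/44.6 = 0.071441 per minute.
t_eff = 20.4 × 44.6 / (20.4 + 44.6) ≈ 13.998 minutes.
n = log₂(2.93/0.164) ≈ 4.1591; t = 4.1591 × 13.998 ≈ 58.218 minutes.

58.2 minutes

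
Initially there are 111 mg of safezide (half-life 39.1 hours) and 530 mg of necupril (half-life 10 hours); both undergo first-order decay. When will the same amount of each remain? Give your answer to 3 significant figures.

30.3 hours

Set 111·(1/2)^(t/39.1) = 530·(1/2)^(t/10).
Taking log₂: log₂(111/530) = t·(1/39.1 − 1/10).
log₂(0.20943) = -2.2554; 1/39.1 − 1/10 = -0.074425.
t = -2.2554 / -0.074425 ≈ 30.305 hours.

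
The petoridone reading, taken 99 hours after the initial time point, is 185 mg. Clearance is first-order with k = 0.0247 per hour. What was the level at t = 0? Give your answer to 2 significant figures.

2100 mg

t½ = ln 2 / k = 0.69315 / 0.0247 ≈ 28.063 hours.
Number of half-lives elapsed: n = 99/28.063 ≈ 3.5278.
A₀ = A × 2^n = 185 × 2^3.5278 = 185 × 11.534 ≈ 2133.8 mg.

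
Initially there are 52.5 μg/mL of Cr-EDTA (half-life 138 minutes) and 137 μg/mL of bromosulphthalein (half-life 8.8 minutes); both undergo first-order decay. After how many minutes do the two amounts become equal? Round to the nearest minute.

Set 52.5·(1/2)^(t/138) = 137·(1/2)^(t/8.8).
Taking log₂: log₂(52.5/137) = t·(1/138 − 1/8.8).
log₂(0.38321) = -1.3838; 1/138 − 1/8.8 = -0.10639.
t = -1.3838 / -0.10639 ≈ 13.007 minutes.

13 minutes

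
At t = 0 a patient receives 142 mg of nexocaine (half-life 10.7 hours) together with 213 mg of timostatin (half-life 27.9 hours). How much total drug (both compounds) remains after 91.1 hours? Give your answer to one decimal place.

22.5 mg

nexocaine: 142 × (1/2)^(91.1/10.7) = 142 × (1/2)^8.514 ≈ 0.38843 mg.
timostatin: 213 × (1/2)^(91.1/27.9) = 213 × (1/2)^3.2652 ≈ 22.154 mg.
Total = 0.38843 + 22.154 ≈ 22.542 mg.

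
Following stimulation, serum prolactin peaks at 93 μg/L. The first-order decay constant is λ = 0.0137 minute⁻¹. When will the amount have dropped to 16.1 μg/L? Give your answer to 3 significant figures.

128 minutes

t½ = ln 2 / λ = 0.69315 / 0.0137 ≈ 50.595 minutes.
Fraction remaining = 16.1/93 ≈ 0.17312.
n = log₂(93/16.1) = ln(5.7764)/ln 2 ≈ 2.5302 half-lives.
t = n × t½ = 2.5302 × 50.595 ≈ 128.01 minutes.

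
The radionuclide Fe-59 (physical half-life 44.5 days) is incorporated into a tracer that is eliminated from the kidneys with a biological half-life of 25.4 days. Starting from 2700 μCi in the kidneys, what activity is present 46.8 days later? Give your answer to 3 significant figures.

1/t_eff = 1/t_phys + 1/t_biol = 1/44.5 + 1/25.4 = 0.061842 per day.
t_eff = 44.5 × 25.4 / (44.5 + 25.4) ≈ 16.17 days.
Remaining = 2700 × (1/2)^(46.8/16.17) = 2700 × (1/2)^2.8942 ≈ 363.18 μCi.

363 μCi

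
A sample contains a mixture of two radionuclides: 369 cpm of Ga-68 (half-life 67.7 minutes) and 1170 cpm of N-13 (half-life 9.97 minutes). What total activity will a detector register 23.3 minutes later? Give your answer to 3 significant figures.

522 cpm

Ga-68: 369 × (1/2)^(23.3/67.7) = 369 × (1/2)^0.34417 ≈ 290.68 cpm.
N-13: 1170 × (1/2)^(23.3/9.97) = 1170 × (1/2)^2.337 ≈ 231.57 cpm.
Total = 290.68 + 231.57 ≈ 522.25 cpm.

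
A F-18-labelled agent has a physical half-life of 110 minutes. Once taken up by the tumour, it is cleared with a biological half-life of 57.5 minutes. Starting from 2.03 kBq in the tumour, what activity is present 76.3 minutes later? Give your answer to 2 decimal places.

1/t_eff = 1/t_phys + 1/t_biol = 1/110 + 1/57.5 = 0.026482 per minute.
t_eff = 110 × 57.5 / (110 + 57.5) ≈ 37.761 minutes.
Remaining = 2.03 × (1/2)^(76.3/37.761) = 2.03 × (1/2)^2.0206 ≈ 0.50031 kBq.

0.50 kBq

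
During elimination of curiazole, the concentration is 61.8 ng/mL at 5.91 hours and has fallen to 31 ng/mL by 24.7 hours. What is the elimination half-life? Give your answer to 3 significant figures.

18.9 hours

Over Δt = 24.7 − 5.91 = 18.79 hours, the level fell by a factor of 61.8/31 ≈ 1.9935.
n = log₂(1.9935) ≈ 0.99534 half-lives, so t½ = 18.79/0.99534 ≈ 18.878 hours.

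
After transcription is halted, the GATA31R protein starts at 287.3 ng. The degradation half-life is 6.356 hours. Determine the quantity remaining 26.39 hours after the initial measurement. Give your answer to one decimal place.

Number of half-lives: n = 26.39/6.356 ≈ 4.152.
Remaining = 287.3 × (1/2)^4.152 = 287.3 × 0.056251 ≈ 16.161 ng.

16.2 ng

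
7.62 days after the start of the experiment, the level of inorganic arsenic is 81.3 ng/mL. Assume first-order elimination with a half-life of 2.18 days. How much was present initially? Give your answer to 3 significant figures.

917 ng/mL

Number of half-lives elapsed: n = 7.62/2.18 ≈ 3.4954.
A₀ = A × 2^n = 81.3 × 2^3.4954 = 81.3 × 11.278 ≈ 916.88 ng/mL.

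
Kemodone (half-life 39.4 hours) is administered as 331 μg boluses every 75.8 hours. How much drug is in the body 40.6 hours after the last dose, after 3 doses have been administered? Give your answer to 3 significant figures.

The 3 doses were given 192.2, 116.4, 40.6 hours ago.
Total = 331·(1/2)^(192.2/39.4) + 331·(1/2)^(116.4/39.4) + 331·(1/2)^(40.6/39.4)
      = 11.255 + 42.706 + 162.04 ≈ 216 μg.

216 μg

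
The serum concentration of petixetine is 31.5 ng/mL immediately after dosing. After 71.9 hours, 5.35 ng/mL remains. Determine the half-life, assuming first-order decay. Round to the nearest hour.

28 hours

A/A₀ = 5.35/31.5 ≈ 0.16984.
n = log₂(5.8879) ≈ 2.5577 half-lives elapsed in 71.9 hours.
t½ = 71.9/2.5577 ≈ 28.111 hours.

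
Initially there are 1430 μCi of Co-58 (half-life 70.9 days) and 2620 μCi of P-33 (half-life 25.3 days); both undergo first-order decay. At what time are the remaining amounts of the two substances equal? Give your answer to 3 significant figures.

Set 1430·(1/2)^(t/70.9) = 2620·(1/2)^(t/25.3).
Taking log₂: log₂(1430/2620) = t·(1/70.9 − 1/25.3).
log₂(0.5458) = -0.87355; 1/70.9 − 1/25.3 = -0.025421.
t = -0.87355 / -0.025421 ≈ 34.363 days.

34.4 days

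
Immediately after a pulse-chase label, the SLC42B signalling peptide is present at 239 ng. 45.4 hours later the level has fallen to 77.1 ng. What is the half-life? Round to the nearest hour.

A/A₀ = 77.1/239 ≈ 0.32259.
n = log₂(3.0999) ≈ 1.6322 half-lives elapsed in 45.4 hours.
t½ = 45.4/1.6322 ≈ 27.815 hours.

28 hours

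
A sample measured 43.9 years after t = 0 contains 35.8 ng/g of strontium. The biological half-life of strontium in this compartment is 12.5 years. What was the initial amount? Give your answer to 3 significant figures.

Number of half-lives elapsed: n = 43.9/12.5 ≈ 3.512.
A₀ = A × 2^n = 35.8 × 2^3.512 = 35.8 × 11.408 ≈ 408.41 ng/g.

408 ng/g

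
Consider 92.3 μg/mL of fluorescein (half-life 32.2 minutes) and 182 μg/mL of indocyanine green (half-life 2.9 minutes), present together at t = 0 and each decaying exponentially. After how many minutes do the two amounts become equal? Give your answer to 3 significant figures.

3.12 minutes

Set 92.3·(1/2)^(t/32.2) = 182·(1/2)^(t/2.9).
Taking log₂: log₂(92.3/182) = t·(1/32.2 − 1/2.9).
log₂(0.50714) = -0.97954; 1/32.2 − 1/2.9 = -0.31377.
t = -0.97954 / -0.31377 ≈ 3.1218 minutes.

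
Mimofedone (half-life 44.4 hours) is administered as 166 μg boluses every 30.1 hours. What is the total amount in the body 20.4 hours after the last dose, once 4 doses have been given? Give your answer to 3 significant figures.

The 4 doses were given 110.7, 80.6, 50.5, 20.4 hours ago.
Total = 166·(1/2)^(110.7/44.4) + 166·(1/2)^(80.6/44.4) + 166·(1/2)^(50.5/44.4) + 166·(1/2)^(20.4/44.4)
      = 29.483 + 47.168 + 75.461 + 120.72 ≈ 272.84 μg.

273 μg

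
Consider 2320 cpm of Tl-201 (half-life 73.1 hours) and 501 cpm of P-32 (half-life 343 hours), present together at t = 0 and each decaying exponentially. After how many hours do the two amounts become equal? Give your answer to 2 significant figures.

Set 2320·(1/2)^(t/73.1) = 501·(1/2)^(t/343).
Taking log₂: log₂(2320/501) = t·(1/73.1 − 1/343).
log₂(4.6307) = 2.2112; 1/73.1 − 1/343 = 0.010764.
t = 2.2112 / 0.010764 ≈ 205.42 hours.

210 hours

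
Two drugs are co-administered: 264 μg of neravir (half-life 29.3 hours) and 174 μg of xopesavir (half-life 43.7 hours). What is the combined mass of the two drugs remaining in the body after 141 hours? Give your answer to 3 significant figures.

28.0 μg

neravir: 264 × (1/2)^(141/29.3) = 264 × (1/2)^4.8123 ≈ 9.3964 μg.
xopesavir: 174 × (1/2)^(141/43.7) = 174 × (1/2)^3.2265 ≈ 18.589 μg.
Total = 9.3964 + 18.589 ≈ 27.986 μg.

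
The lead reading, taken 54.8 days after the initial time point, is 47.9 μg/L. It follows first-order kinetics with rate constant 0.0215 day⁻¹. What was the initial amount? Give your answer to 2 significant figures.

t½ = ln 2 / k = 0.69315 / 0.0215 ≈ 32.239 days.
Number of half-lives elapsed: n = 54.8/32.239 ≈ 1.6998.
A₀ = A × 2^n = 47.9 × 2^1.6998 = 47.9 × 3.2485 ≈ 155.6 μg/L.

160 μg/L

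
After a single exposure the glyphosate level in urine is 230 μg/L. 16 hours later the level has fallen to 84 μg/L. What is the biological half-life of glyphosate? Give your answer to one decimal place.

A/A₀ = 84/230 ≈ 0.36522.
n = log₂(2.7381) ≈ 1.4532 half-lives elapsed in 16 hours.
t½ = 16/1.4532 ≈ 11.01 hours.

11.0 hours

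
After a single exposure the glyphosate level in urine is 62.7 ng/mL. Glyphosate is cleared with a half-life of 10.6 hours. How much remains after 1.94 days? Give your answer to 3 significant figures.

2.99 ng/mL

Convert the elapsed time: 1.94 days = 46.56 hours.
Number of half-lives: n = 46.56/10.6 ≈ 4.3925.
Remaining = 62.7 × (1/2)^4.3925 = 62.7 × 0.047615 ≈ 2.9854 ng/mL.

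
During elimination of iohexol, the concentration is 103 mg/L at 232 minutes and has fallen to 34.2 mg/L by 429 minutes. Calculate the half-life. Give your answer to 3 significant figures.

Over Δt = 429 − 232 = 197 minutes, the level fell by a factor of 103/34.2 ≈ 3.0117.
n = log₂(3.0117) ≈ 1.5906 half-lives, so t½ = 197/1.5906 ≈ 123.85 minutes.

124 minutes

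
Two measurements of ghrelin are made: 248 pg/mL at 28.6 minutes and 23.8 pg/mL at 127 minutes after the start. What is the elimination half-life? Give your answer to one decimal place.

Over Δt = 127 − 28.6 = 98.4 minutes, the level fell by a factor of 248/23.8 ≈ 10.42.
n = log₂(10.42) ≈ 3.3813 half-lives, so t½ = 98.4/3.3813 ≈ 29.101 minutes.

29.1 minutes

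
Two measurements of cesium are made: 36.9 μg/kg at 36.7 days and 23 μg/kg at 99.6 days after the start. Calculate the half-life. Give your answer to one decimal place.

Over Δt = 99.6 − 36.7 = 62.9 days, the level fell by a factor of 36.9/23 ≈ 1.6043.
n = log₂(1.6043) ≈ 0.68199 half-lives, so t½ = 62.9/0.68199 ≈ 92.231 days.

92.2 days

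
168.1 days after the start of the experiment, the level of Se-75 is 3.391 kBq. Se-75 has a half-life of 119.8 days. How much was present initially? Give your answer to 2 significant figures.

Number of half-lives elapsed: n = 168.1/119.8 ≈ 1.4032.
A₀ = A × 2^n = 3.391 × 2^1.4032 = 3.391 × 2.6448 ≈ 8.9686 kBq.

9.0 kBq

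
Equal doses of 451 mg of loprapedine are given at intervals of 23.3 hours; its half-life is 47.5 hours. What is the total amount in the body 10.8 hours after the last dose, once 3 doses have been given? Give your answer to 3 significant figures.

855 mg

The 3 doses were given 57.4, 34.1, 10.8 hours ago.
Total = 451·(1/2)^(57.4/47.5) + 451·(1/2)^(34.1/47.5) + 451·(1/2)^(10.8/47.5)
      = 195.17 + 274.2 + 385.24 ≈ 854.61 mg.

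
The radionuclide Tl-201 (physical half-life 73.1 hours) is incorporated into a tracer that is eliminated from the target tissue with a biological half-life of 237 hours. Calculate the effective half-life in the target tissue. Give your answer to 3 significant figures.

55.9 hours

1/t_eff = 1/t_phys + 1/t_biol = 1/73.1 + 1/237 = 0.017899 per hour.
t_eff = 73.1 × 237 / (73.1 + 237) ≈ 55.868 hours.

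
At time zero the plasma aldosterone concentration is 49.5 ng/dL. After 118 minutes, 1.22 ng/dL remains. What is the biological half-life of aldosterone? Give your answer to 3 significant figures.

22.1 minutes

A/A₀ = 1.22/49.5 ≈ 0.024646.
n = log₂(40.574) ≈ 5.3425 half-lives elapsed in 118 minutes.
t½ = 118/5.3425 ≈ 22.087 minutes.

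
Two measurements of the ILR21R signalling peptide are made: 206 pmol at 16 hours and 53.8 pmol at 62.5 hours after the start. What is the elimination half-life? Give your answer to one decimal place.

24.0 hours

Over Δt = 62.5 − 16 = 46.5 hours, the level fell by a factor of 206/53.8 ≈ 3.829.
n = log₂(3.829) ≈ 1.937 half-lives, so t½ = 46.5/1.937 ≈ 24.007 hours.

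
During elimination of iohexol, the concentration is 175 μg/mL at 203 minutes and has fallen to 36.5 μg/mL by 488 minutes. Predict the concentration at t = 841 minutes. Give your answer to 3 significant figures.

5.24 μg/mL

Over Δt = 488 − 203 = 285 minutes, the level fell by a factor of 175/36.5 ≈ 4.7945.
n = log₂(4.7945) ≈ 2.2614 half-lives, so t½ = 285/2.2614 ≈ 126.03 minutes.
From t = 488 to t = 841: 36.5 × (1/2)^((841−488)/126.03) ≈ 5.2375 μg/mL.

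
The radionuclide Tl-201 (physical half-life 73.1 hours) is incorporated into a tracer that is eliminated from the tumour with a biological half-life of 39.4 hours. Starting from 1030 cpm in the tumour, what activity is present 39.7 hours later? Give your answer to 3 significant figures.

352 cpm

1/t_eff = 1/t_phys + 1/t_biol = 1/73.1 + 1/39.4 = 0.039061 per hour.
t_eff = 73.1 × 39.4 / (73.1 + 39.4) ≈ 25.601 hours.
Remaining = 1030 × (1/2)^(39.7/25.601) = 1030 × (1/2)^1.5507 ≈ 351.58 cpm.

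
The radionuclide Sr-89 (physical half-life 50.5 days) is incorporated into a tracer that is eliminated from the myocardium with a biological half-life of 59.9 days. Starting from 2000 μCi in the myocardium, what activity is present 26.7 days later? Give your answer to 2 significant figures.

1000 μCi

1/t_eff = 1/t_phys + 1/t_biol = 1/50.5 + 1/59.9 = 0.036496 per day.
t_eff = 50.5 × 59.9 / (50.5 + 59.9) ≈ 27.4 days.
Remaining = 2000 × (1/2)^(26.7/27.4) = 2000 × (1/2)^0.97446 ≈ 1017.9 μCi.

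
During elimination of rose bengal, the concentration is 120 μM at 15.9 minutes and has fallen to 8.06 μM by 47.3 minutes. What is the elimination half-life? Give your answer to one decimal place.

Over Δt = 47.3 − 15.9 = 31.4 minutes, the level fell by a factor of 120/8.06 ≈ 14.888.
n = log₂(14.888) ≈ 3.8961 half-lives, so t½ = 31.4/3.8961 ≈ 8.0593 minutes.

8.1 minutes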